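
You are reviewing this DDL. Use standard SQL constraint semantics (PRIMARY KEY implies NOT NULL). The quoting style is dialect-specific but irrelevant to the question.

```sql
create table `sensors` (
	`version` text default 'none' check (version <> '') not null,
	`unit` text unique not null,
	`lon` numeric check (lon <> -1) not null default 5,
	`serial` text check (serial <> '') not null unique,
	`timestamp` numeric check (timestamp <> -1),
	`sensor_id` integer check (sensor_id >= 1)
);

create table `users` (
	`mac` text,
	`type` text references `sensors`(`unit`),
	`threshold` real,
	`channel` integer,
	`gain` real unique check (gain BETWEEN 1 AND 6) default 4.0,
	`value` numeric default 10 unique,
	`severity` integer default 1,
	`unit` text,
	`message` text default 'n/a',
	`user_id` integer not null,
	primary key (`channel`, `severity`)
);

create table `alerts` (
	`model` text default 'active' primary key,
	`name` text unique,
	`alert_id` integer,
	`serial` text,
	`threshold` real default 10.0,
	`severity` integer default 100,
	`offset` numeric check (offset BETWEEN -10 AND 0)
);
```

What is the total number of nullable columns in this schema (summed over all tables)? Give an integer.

15

sensors: 2 nullable (timestamp, sensor_id — PK none and explicit NOT NULL columns excluded).
users: 7 nullable (mac, type, threshold, gain, value, unit, message — PK (channel, severity) and explicit NOT NULL columns excluded).
alerts: 6 nullable (name, alert_id, serial, threshold, severity, offset — PK (model) and explicit NOT NULL columns excluded).
Total: 2 + 7 + 6 = 15.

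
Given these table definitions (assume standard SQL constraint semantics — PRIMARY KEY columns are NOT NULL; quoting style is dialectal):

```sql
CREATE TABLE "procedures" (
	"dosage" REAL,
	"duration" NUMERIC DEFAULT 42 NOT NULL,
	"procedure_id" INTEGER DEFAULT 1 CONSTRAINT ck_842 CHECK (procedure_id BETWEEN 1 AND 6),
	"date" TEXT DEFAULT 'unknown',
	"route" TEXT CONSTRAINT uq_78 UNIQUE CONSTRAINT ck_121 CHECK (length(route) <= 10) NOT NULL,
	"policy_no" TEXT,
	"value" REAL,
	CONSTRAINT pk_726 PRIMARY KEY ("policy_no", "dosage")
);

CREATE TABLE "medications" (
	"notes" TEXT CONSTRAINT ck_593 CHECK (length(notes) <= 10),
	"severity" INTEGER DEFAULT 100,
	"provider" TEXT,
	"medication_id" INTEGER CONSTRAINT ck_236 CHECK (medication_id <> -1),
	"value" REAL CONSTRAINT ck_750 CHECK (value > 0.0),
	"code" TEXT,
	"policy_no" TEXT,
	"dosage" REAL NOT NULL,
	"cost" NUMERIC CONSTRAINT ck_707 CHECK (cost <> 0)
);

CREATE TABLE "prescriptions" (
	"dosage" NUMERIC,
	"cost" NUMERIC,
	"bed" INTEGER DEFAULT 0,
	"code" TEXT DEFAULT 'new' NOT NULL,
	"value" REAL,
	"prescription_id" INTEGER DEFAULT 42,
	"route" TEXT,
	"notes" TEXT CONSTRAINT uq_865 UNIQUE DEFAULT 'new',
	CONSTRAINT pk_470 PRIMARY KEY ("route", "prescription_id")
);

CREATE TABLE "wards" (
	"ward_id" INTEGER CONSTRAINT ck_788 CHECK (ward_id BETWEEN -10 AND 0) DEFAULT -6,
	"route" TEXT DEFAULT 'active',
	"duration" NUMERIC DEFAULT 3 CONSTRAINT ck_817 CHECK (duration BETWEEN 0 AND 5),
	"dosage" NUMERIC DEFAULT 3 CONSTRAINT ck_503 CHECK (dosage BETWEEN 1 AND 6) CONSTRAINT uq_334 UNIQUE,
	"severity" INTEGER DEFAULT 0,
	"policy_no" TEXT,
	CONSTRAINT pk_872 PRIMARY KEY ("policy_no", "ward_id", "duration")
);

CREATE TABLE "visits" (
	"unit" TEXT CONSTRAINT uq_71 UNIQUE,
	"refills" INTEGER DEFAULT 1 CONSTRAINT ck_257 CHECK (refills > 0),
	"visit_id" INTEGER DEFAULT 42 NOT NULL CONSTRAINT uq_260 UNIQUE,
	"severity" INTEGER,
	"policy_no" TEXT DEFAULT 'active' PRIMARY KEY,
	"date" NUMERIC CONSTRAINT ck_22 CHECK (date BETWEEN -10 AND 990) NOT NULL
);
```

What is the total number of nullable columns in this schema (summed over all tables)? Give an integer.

22

procedures: 3 nullable (procedure_id, date, value — PK (policy_no, dosage) and explicit NOT NULL columns excluded).
medications: 8 nullable (notes, severity, provider, medication_id, value, code, policy_no, cost — PK none and explicit NOT NULL columns excluded).
prescriptions: 5 nullable (dosage, cost, bed, value, notes — PK (route, prescription_id) and explicit NOT NULL columns excluded).
wards: 3 nullable (route, dosage, severity — PK (policy_no, ward_id, duration) and explicit NOT NULL columns excluded).
visits: 3 nullable (unit, refills, severity — PK (policy_no) and explicit NOT NULL columns excluded).
Total: 3 + 8 + 5 + 3 + 3 = 22.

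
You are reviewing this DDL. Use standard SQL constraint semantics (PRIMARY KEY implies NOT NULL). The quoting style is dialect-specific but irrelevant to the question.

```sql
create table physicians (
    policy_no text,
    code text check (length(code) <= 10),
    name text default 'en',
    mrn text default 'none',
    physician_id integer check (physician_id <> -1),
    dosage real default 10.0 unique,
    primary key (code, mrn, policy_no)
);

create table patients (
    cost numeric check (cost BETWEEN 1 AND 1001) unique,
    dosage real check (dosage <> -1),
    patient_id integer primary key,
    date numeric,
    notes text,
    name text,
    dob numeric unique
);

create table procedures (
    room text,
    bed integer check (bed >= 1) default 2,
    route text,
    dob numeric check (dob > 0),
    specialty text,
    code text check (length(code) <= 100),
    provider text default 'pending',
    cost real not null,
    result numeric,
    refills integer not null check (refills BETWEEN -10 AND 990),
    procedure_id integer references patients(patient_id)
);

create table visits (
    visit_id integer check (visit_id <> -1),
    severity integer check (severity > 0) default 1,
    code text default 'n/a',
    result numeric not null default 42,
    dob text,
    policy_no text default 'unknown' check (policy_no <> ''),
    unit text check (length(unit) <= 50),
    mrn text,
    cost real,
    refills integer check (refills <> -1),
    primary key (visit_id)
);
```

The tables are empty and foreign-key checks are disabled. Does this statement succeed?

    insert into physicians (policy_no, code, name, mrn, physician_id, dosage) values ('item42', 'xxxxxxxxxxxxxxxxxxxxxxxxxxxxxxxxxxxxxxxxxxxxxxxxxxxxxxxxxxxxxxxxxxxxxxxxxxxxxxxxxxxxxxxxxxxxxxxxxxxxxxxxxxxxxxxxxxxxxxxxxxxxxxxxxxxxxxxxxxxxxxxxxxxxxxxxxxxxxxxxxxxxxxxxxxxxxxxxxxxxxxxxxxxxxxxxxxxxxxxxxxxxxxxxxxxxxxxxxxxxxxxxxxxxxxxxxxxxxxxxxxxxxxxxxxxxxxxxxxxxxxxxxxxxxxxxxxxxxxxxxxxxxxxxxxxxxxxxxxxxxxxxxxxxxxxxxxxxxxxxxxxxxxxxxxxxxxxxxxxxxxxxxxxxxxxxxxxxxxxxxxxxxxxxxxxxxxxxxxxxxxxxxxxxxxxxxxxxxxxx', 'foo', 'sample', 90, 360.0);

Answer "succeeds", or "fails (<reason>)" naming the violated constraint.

The value 'xxxxxxxxxxxxxxxxxxxxxxxxxxxxxxxxxxxxxxxxxxxxxxxxxxxxxxxxxxxxxxxxxxxxxxxxxxxxxxxxxxxxxxxxxxxxxxxxxxxxxxxxxxxxxxxxxxxxxxxxxxxxxxxxxxxxxxxxxxxxxxxxxxxxxxxxxxxxxxxxxxxxxxxxxxxxxxxxxxxxxxxxxxxxxxxxxxxxxxxxxxxxxxxxxxxxxxxxxxxxxxxxxxxxxxxxxxxxxxxxxxxxxxxxxxxxxxxxxxxxxxxxxxxxxxxxxxxxxxxxxxxxxxxxxxxxxxxxxxxxxxxxxxxxxxxxxxxxxxxxxxxxxxxxxxxxxxxxxxxxxxxxxxxxxxxxxxxxxxxxxxxxxxxxxxxxxxxxxxxxxxxxxxxxxxxxxxxxxxxx' for code violates CHECK (length(code) <= 10).

fails (CHECK on code)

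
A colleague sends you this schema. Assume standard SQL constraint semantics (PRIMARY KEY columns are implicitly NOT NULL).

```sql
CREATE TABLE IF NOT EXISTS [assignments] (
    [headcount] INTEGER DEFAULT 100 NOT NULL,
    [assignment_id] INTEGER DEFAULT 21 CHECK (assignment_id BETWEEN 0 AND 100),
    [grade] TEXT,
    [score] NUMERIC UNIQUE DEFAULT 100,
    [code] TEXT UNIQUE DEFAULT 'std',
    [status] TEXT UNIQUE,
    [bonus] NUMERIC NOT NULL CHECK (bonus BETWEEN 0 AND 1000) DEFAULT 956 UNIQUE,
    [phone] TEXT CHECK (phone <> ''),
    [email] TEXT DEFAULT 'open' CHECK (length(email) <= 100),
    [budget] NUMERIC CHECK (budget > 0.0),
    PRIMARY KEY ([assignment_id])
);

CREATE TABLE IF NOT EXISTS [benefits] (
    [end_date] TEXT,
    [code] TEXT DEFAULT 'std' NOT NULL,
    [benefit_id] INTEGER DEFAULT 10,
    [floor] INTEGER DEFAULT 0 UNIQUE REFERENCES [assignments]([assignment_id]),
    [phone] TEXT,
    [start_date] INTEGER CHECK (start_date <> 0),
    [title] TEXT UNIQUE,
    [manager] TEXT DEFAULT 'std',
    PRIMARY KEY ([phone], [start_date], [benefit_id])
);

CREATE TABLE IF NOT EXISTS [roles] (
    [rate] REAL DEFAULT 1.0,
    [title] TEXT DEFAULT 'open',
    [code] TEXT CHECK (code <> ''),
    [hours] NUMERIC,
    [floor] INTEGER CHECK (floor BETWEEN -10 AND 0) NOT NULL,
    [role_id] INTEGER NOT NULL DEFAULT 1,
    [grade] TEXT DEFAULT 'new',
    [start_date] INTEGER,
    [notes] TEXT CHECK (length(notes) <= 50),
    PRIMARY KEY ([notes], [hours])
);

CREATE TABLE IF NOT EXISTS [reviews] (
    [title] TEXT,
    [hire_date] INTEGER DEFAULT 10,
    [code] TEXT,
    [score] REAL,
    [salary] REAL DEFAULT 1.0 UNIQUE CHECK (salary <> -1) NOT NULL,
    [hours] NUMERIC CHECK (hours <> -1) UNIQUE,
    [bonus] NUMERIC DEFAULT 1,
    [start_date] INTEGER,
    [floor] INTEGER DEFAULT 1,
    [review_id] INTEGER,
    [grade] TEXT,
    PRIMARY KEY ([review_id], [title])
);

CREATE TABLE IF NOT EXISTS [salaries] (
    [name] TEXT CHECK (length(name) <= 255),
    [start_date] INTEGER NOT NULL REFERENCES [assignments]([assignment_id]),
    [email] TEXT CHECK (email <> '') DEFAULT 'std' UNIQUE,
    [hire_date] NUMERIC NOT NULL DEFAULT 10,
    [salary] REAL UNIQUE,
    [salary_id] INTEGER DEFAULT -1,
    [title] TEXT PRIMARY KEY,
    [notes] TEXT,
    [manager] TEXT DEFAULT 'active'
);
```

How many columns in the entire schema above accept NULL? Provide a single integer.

30

assignments: 7 nullable (grade, score, code, status, phone, email, budget — PK (assignment_id) and explicit NOT NULL columns excluded).
benefits: 4 nullable (end_date, floor, title, manager — PK (phone, start_date, benefit_id) and explicit NOT NULL columns excluded).
roles: 5 nullable (rate, title, code, grade, start_date — PK (notes, hours) and explicit NOT NULL columns excluded).
reviews: 8 nullable (hire_date, code, score, hours, bonus, start_date, floor, grade — PK (review_id, title) and explicit NOT NULL columns excluded).
salaries: 6 nullable (name, email, salary, salary_id, notes, manager — PK (title) and explicit NOT NULL columns excluded).
Total: 7 + 4 + 5 + 8 + 6 = 30.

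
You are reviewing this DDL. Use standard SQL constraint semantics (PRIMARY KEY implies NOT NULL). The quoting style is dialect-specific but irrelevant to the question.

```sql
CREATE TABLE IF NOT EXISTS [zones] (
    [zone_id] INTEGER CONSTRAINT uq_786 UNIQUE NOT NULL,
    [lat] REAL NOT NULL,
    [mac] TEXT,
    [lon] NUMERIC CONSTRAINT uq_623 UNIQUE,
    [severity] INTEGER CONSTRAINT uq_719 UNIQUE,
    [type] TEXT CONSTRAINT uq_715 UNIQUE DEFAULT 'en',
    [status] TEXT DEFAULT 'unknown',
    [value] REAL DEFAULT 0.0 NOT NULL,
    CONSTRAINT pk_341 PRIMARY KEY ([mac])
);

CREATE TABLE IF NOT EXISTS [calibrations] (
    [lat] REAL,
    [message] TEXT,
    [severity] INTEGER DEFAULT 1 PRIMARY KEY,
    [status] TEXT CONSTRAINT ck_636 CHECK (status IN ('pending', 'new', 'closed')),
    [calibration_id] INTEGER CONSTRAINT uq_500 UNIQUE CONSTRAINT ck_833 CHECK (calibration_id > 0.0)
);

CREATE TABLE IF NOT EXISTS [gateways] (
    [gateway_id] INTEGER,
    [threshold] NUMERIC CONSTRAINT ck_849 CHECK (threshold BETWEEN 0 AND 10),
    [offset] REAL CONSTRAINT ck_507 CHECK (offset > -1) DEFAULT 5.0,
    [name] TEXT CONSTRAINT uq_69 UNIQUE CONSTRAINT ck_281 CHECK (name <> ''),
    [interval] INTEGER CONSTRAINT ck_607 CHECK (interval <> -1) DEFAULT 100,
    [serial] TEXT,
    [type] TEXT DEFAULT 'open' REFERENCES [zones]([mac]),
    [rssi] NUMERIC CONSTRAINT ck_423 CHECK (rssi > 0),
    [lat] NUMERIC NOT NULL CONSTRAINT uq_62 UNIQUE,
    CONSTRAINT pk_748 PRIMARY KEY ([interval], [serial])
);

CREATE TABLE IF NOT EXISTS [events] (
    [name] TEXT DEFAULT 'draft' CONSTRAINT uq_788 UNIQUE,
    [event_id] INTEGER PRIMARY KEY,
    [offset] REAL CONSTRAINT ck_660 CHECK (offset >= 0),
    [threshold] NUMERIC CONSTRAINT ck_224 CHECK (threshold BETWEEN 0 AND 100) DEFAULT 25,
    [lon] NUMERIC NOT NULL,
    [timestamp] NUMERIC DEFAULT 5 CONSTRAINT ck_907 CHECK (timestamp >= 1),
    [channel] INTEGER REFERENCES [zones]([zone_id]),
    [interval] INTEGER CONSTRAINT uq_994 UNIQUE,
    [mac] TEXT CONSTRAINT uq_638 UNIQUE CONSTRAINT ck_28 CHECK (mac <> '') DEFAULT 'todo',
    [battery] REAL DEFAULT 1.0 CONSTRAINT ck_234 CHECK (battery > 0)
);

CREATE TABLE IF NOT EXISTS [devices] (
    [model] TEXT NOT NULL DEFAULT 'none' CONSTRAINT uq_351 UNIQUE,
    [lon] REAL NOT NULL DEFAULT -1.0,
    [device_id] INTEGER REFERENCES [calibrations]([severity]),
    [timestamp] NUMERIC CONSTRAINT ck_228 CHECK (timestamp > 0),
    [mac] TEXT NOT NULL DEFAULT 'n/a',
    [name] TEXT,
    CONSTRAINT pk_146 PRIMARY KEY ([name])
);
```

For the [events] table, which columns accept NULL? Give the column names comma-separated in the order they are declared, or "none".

- name: UNIQUE does not imply NOT NULL → nullable.
- event_id: part of the PRIMARY KEY, which implies NOT NULL → not nullable.
- offset: CHECK does not forbid NULL (a CHECK constraint passes when its expression is NULL) → nullable.
- threshold: CHECK does not forbid NULL (a CHECK constraint passes when its expression is NULL) → nullable.
- lon: declared NOT NULL → not nullable.
- timestamp: CHECK does not forbid NULL (a CHECK constraint passes when its expression is NULL) → nullable.
- channel: a foreign key column may be NULL unless separately constrained → nullable.
- interval: UNIQUE does not imply NOT NULL → nullable.
- mac: CHECK does not forbid NULL (a CHECK constraint passes when its expression is NULL) → nullable.
- battery: CHECK does not forbid NULL (a CHECK constraint passes when its expression is NULL) → nullable.

name, offset, threshold, timestamp, channel, interval, mac, battery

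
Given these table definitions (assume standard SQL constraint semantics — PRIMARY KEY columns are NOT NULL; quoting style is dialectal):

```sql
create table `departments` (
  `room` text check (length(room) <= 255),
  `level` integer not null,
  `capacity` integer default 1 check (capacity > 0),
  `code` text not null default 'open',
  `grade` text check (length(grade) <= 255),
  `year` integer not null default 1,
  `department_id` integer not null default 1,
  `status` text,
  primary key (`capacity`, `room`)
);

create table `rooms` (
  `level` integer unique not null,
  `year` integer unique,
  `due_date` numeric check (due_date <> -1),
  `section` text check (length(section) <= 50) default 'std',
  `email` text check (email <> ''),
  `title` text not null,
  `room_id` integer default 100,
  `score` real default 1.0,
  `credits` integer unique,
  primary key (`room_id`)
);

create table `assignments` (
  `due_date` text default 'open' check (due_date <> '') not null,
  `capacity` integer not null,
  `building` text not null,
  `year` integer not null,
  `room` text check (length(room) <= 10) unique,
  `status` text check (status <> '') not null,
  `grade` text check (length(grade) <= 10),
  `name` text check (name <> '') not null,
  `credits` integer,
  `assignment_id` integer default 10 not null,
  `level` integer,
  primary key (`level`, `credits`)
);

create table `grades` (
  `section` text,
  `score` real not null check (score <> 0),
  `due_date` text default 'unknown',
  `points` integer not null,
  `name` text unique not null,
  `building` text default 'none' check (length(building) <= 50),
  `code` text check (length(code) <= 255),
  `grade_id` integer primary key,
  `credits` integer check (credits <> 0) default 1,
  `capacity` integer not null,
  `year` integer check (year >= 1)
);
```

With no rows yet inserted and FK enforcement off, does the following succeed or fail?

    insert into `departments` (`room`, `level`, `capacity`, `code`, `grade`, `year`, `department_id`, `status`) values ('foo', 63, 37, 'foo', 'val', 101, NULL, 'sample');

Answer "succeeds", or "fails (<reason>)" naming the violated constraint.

department_id is explicitly set to NULL, but department_id is declared NOT NULL.

fails (NOT NULL on department_id)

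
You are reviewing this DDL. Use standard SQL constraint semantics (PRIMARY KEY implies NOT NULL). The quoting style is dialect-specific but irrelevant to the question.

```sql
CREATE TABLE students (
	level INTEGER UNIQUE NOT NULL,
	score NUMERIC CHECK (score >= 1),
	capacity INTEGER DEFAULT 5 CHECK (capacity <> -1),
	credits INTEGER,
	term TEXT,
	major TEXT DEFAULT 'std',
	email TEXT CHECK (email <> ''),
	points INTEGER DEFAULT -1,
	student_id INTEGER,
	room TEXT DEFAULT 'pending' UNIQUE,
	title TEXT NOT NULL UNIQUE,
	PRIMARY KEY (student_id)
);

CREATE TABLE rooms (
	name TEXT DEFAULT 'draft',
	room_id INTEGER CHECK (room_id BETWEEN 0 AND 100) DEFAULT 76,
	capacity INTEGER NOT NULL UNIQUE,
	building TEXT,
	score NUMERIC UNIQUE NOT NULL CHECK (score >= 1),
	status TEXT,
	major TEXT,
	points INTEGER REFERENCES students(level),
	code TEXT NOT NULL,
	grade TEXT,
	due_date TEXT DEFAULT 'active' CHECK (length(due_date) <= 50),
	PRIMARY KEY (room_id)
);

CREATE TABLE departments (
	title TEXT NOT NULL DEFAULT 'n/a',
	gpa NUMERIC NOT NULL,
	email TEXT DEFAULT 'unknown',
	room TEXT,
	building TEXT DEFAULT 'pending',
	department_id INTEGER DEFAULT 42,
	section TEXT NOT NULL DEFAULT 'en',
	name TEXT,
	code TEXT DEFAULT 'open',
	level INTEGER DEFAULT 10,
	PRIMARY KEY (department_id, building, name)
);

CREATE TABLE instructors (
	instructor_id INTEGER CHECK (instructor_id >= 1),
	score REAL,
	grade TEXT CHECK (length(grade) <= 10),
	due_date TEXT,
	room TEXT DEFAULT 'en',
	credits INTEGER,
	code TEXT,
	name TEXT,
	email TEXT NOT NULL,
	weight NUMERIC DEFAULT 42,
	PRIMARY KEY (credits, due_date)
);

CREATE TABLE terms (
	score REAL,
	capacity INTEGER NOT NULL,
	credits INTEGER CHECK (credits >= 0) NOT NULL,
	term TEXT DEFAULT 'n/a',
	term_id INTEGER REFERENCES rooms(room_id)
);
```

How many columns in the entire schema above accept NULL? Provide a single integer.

students: 8 nullable (score, capacity, credits, term, major, email, points, room — PK (student_id) and explicit NOT NULL columns excluded).
rooms: 7 nullable (name, building, status, major, points, grade, due_date — PK (room_id) and explicit NOT NULL columns excluded).
departments: 4 nullable (email, room, code, level — PK (department_id, building, name) and explicit NOT NULL columns excluded).
instructors: 7 nullable (instructor_id, score, grade, room, code, name, weight — PK (credits, due_date) and explicit NOT NULL columns excluded).
terms: 3 nullable (score, term, term_id — PK none and explicit NOT NULL columns excluded).
Total: 8 + 7 + 4 + 7 + 3 = 29.

29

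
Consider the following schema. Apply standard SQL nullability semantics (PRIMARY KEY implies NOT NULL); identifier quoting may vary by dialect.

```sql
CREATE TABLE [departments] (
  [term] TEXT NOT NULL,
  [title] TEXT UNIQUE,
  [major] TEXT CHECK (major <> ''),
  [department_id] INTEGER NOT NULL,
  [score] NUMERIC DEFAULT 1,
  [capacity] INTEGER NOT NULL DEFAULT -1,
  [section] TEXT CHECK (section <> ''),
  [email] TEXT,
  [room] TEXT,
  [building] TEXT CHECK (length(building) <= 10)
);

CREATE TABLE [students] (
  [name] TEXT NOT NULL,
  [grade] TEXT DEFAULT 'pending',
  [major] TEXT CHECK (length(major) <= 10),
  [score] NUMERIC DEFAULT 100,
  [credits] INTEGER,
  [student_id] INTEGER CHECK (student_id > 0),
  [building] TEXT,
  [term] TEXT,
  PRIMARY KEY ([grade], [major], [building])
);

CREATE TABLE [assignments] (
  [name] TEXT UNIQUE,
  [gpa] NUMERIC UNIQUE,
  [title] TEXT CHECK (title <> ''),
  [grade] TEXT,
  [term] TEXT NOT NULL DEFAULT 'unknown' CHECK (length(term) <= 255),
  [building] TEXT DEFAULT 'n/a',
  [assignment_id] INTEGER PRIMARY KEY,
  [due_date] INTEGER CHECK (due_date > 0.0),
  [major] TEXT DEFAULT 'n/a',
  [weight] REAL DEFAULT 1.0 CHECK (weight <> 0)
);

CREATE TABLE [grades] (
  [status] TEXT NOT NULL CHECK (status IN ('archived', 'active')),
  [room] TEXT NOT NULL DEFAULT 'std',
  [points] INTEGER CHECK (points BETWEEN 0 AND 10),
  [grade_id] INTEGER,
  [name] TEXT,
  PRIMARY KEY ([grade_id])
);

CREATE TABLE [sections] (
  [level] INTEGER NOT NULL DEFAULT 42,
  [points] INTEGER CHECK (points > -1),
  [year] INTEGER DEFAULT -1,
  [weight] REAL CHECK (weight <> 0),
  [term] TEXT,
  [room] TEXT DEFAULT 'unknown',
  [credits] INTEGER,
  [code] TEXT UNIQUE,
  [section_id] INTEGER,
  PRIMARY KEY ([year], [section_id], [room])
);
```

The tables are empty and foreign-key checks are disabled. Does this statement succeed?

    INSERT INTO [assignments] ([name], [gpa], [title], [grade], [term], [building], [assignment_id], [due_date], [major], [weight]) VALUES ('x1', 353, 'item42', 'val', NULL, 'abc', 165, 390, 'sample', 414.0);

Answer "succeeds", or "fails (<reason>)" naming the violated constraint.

fails (NOT NULL on term)

term is explicitly set to NULL, but term is declared NOT NULL.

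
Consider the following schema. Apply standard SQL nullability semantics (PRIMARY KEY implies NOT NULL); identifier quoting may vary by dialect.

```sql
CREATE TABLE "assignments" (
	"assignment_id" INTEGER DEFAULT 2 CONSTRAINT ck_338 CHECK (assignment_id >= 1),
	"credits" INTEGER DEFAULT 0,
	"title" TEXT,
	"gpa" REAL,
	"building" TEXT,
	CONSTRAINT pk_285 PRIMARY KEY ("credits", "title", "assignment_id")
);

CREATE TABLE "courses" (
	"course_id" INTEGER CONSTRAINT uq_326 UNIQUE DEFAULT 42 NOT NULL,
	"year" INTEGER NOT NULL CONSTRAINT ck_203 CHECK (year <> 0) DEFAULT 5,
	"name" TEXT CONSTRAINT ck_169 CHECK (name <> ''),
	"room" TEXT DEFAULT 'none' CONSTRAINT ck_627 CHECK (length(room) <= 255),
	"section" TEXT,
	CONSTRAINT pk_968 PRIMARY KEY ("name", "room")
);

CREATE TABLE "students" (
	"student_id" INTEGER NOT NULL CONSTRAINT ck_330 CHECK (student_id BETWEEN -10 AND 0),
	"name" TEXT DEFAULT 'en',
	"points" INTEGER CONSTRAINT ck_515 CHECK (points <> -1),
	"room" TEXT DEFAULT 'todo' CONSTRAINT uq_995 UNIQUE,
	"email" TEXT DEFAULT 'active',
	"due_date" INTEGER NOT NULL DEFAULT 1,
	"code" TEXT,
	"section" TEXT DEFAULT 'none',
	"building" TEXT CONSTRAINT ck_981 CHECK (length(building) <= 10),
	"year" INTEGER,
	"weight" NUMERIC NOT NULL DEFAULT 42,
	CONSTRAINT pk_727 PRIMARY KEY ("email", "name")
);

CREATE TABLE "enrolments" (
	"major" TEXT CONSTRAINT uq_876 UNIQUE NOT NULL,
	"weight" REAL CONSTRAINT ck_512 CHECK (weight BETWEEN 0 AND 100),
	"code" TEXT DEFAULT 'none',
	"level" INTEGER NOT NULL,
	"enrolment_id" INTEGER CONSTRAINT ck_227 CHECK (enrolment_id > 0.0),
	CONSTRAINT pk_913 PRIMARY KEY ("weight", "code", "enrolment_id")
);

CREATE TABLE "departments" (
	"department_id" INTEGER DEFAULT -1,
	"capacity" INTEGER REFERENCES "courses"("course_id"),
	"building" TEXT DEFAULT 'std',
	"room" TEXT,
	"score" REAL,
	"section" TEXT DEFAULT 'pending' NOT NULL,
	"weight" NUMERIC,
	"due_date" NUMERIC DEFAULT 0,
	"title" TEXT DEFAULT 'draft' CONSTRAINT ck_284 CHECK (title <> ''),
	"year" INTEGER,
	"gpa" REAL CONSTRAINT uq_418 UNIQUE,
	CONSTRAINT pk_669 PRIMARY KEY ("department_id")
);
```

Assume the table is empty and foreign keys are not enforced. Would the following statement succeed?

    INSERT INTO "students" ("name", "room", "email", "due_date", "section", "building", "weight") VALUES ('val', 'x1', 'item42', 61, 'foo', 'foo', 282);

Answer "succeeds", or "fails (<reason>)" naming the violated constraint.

student_id is omitted from the column list and has no DEFAULT, so it would receive NULL.
But student_id is declared NOT NULL.

fails (NOT NULL on student_id)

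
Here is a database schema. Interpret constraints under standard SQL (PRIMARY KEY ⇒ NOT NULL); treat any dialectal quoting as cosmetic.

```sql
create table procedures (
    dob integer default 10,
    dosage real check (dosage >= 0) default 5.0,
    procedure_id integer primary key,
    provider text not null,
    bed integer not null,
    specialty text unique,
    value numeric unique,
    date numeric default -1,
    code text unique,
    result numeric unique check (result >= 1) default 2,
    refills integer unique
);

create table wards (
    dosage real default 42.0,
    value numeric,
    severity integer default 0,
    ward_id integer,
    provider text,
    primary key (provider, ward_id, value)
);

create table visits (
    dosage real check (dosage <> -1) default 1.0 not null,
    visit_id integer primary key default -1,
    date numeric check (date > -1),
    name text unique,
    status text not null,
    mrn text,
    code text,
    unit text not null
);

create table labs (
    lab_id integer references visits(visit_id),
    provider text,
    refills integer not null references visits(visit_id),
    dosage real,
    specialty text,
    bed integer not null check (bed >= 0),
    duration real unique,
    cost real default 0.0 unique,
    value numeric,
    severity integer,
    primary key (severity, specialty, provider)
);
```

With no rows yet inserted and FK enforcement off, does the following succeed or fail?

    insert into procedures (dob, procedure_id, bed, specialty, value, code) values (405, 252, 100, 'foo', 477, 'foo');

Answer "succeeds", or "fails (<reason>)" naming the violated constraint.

provider is omitted from the column list and has no DEFAULT, so it would receive NULL.
But provider is declared NOT NULL.

fails (NOT NULL on provider)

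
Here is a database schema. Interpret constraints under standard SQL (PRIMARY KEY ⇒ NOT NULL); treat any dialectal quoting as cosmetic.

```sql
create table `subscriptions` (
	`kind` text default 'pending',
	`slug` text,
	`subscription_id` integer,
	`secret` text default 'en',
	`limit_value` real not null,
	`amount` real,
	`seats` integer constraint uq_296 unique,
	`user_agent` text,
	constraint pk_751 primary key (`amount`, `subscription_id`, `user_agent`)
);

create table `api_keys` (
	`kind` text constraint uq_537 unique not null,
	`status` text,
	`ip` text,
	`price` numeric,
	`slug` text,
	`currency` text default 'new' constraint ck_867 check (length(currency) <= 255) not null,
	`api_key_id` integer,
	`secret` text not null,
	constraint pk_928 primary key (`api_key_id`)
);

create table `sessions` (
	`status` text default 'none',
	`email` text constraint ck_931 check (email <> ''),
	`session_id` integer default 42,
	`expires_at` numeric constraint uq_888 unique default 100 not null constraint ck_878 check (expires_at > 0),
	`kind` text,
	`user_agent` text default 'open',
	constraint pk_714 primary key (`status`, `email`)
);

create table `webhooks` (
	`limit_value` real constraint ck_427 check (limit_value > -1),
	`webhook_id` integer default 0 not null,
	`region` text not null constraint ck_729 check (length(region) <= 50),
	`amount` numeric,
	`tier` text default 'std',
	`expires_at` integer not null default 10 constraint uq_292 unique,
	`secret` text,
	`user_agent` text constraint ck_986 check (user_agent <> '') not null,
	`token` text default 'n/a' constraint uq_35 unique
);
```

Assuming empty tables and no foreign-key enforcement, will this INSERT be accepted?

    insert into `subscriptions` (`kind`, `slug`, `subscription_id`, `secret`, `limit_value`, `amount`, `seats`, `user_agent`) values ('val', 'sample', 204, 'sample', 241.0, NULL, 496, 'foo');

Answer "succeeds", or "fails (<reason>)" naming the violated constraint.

fails (NOT NULL on amount)

amount is explicitly set to NULL, but amount is part of the PRIMARY KEY (implied NOT NULL).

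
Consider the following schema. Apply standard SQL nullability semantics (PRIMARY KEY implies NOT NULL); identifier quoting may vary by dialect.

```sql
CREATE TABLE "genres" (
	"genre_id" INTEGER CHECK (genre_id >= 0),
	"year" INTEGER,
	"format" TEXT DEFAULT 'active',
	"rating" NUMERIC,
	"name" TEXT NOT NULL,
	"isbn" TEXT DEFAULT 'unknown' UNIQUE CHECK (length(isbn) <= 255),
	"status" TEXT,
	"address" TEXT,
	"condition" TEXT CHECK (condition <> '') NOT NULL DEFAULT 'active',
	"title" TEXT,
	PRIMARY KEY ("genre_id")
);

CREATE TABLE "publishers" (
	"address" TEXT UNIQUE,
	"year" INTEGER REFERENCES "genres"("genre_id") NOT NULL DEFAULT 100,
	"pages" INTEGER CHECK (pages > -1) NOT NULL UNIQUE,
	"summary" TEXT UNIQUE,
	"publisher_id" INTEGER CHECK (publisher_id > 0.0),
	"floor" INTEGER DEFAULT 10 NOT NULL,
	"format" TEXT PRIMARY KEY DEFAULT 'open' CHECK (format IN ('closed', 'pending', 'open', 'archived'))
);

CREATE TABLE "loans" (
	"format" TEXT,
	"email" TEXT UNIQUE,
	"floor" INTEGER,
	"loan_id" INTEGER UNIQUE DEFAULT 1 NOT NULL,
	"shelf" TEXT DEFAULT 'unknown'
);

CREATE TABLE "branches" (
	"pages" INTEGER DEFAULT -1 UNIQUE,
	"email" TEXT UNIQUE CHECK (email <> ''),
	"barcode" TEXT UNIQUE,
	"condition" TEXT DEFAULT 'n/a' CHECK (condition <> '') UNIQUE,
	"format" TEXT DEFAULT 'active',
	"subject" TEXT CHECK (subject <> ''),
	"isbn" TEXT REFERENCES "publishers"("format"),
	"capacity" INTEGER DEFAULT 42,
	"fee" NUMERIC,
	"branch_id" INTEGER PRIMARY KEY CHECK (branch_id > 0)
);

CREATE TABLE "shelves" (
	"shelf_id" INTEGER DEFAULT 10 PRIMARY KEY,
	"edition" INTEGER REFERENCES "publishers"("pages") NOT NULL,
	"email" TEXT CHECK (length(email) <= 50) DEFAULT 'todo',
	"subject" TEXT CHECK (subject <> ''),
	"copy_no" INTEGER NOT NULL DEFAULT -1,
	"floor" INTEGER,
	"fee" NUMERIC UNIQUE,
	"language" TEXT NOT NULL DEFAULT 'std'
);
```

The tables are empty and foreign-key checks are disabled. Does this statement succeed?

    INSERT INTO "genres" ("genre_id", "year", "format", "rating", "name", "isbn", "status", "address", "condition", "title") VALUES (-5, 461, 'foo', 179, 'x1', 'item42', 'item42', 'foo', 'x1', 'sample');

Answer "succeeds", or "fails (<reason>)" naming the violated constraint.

fails (CHECK on genre_id)

The value -5 for genre_id violates CHECK (genre_id >= 0).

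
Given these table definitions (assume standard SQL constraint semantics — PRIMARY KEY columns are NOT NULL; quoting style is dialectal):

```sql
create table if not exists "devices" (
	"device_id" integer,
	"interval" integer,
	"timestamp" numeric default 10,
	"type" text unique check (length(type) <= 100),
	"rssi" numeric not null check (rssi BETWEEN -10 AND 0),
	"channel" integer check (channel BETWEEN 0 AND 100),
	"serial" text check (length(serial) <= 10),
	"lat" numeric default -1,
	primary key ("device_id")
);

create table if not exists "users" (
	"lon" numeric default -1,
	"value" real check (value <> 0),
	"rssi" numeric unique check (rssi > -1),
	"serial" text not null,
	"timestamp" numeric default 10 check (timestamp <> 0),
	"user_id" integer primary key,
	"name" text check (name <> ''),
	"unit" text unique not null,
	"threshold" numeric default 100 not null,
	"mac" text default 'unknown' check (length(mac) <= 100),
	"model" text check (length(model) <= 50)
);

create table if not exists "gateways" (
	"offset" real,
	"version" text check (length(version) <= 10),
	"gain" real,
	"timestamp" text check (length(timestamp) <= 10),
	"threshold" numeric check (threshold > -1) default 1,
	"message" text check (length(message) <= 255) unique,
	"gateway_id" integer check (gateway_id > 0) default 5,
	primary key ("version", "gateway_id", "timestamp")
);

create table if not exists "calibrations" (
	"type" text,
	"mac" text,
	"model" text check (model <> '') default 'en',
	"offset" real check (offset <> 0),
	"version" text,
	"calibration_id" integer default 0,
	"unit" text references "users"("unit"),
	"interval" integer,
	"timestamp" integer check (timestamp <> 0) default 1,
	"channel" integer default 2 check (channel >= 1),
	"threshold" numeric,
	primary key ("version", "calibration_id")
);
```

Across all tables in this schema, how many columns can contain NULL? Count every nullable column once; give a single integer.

devices: 6 nullable (interval, timestamp, type, channel, serial, lat — PK (device_id) and explicit NOT NULL columns excluded).
users: 7 nullable (lon, value, rssi, timestamp, name, mac, model — PK (user_id) and explicit NOT NULL columns excluded).
gateways: 4 nullable (offset, gain, threshold, message — PK (version, gateway_id, timestamp) and explicit NOT NULL columns excluded).
calibrations: 9 nullable (type, mac, model, offset, unit, interval, timestamp, channel, threshold — PK (version, calibration_id) and explicit NOT NULL columns excluded).
Total: 6 + 7 + 4 + 9 = 26.

26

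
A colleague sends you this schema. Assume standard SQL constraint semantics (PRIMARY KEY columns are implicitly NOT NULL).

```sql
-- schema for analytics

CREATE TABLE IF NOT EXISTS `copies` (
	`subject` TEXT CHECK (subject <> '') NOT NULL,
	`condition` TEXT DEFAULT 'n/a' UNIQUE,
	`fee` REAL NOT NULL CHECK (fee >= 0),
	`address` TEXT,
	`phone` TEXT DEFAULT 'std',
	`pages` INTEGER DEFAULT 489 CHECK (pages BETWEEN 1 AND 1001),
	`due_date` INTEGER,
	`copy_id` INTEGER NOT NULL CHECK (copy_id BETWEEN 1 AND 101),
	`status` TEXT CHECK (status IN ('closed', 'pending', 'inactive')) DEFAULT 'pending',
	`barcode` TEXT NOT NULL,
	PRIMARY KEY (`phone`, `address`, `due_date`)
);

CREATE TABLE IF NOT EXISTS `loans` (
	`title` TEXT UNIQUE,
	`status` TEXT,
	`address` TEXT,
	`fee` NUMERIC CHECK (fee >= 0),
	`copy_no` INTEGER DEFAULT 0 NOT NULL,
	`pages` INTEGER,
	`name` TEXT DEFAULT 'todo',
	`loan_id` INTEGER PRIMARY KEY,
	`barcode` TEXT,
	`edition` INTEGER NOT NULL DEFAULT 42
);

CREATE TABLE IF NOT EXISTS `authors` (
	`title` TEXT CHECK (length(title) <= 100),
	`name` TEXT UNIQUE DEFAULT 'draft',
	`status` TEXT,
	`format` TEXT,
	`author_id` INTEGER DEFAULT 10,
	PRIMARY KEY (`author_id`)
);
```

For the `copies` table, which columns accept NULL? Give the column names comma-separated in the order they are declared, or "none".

condition, pages, status

- subject: declared NOT NULL → not nullable.
- condition: UNIQUE does not imply NOT NULL → nullable.
- fee: declared NOT NULL → not nullable.
- address: part of the PRIMARY KEY, which implies NOT NULL → not nullable.
- phone: part of the PRIMARY KEY, which implies NOT NULL → not nullable.
- pages: CHECK does not forbid NULL (a CHECK constraint passes when its expression is NULL) → nullable.
- due_date: part of the PRIMARY KEY, which implies NOT NULL → not nullable.
- copy_id: declared NOT NULL → not nullable.
- status: CHECK does not forbid NULL (a CHECK constraint passes when its expression is NULL) → nullable.
- barcode: declared NOT NULL → not nullable.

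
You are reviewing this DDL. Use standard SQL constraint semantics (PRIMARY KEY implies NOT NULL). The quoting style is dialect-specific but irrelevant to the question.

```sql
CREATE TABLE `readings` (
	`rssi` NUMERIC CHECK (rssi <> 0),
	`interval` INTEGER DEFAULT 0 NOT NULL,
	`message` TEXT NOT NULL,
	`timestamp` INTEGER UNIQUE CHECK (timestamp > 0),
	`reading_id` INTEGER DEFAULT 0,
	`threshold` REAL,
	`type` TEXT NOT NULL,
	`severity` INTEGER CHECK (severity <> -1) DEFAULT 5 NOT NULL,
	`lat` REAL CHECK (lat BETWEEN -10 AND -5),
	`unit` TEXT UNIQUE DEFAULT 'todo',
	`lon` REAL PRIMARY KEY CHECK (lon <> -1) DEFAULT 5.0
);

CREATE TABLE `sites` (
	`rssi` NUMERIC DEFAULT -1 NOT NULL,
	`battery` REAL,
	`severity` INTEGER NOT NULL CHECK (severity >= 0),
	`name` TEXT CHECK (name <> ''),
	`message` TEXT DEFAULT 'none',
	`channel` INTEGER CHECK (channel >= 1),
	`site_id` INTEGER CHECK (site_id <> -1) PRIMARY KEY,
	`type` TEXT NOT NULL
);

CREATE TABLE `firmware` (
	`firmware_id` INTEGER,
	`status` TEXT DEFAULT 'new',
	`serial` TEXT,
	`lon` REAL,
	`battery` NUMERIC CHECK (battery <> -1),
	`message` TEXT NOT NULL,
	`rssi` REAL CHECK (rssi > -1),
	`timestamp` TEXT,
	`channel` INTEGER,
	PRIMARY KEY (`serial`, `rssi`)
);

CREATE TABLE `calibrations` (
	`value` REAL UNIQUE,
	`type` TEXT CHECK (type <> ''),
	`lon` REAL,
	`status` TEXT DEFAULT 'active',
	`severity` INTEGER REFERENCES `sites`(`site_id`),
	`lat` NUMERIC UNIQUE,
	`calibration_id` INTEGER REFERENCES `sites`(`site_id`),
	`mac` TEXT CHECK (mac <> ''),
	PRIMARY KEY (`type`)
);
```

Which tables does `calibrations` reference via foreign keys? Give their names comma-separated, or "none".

sites

- severity REFERENCES sites(site_id).
- calibration_id REFERENCES sites(site_id).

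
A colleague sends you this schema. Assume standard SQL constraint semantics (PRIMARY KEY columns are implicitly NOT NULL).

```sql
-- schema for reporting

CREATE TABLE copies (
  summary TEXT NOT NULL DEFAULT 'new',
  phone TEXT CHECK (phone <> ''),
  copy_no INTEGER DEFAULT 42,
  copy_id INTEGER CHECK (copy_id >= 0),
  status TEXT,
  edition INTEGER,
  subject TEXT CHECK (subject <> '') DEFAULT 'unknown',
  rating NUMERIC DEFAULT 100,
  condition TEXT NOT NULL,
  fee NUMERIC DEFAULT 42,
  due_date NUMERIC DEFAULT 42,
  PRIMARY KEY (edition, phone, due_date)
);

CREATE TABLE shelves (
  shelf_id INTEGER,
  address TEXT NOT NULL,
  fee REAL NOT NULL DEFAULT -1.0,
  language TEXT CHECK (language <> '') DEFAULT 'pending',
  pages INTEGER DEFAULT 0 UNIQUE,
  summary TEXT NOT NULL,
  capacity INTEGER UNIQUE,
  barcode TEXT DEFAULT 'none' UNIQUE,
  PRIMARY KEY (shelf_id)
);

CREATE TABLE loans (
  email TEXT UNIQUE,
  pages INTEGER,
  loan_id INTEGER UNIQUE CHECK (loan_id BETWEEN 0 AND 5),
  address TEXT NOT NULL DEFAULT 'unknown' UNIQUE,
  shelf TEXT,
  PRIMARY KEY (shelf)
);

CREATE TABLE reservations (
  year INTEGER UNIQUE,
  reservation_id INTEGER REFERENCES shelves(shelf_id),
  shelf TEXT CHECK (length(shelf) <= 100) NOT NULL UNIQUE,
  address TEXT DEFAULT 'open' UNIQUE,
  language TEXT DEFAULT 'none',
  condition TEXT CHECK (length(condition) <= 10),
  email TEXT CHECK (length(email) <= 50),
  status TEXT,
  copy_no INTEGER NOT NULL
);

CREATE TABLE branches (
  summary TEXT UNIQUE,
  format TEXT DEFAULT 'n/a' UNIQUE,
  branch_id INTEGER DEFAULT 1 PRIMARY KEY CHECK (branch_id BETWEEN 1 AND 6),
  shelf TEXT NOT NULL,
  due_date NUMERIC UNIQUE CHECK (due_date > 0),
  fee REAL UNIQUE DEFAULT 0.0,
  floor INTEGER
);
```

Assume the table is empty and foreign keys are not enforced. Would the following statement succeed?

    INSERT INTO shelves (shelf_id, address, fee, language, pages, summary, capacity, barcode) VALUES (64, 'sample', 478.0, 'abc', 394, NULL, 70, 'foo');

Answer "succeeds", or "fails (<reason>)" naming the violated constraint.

fails (NOT NULL on summary)

summary is explicitly set to NULL, but summary is declared NOT NULL.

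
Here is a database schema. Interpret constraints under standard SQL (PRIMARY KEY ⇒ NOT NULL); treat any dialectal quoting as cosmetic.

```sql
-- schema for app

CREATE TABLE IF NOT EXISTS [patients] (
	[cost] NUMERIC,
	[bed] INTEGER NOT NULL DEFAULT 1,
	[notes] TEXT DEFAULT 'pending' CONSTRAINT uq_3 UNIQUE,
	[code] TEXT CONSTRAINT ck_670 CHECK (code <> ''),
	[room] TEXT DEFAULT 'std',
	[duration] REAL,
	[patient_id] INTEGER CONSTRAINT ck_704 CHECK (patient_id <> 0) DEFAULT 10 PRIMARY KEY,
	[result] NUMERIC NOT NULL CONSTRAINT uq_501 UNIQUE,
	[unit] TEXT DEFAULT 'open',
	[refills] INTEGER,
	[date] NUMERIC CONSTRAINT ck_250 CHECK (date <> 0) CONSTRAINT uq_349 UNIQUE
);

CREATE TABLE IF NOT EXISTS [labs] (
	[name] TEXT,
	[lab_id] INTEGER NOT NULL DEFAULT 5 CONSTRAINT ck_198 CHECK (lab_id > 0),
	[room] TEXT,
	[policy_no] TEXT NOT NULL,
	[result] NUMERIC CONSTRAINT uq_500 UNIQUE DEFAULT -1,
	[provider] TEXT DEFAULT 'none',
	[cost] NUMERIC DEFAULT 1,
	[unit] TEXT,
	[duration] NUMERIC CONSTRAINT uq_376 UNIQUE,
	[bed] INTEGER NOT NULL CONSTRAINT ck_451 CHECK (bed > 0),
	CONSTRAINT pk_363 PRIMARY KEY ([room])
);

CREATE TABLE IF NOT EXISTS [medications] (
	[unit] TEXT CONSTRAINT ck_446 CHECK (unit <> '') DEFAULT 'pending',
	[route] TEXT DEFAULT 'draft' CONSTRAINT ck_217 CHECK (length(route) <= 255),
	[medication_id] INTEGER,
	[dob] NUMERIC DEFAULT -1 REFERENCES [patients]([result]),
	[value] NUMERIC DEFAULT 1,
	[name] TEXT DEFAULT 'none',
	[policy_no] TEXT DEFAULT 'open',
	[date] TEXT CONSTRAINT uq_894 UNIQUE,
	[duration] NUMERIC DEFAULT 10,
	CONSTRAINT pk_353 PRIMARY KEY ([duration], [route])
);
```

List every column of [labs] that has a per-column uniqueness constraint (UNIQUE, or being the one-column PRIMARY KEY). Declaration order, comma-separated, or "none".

room, result, duration

- name: no UNIQUE or single-column PK constraint.
- lab_id: no UNIQUE or single-column PK constraint.
- room: single-column PRIMARY KEY → unique.
- policy_no: no UNIQUE or single-column PK constraint.
- result: declared UNIQUE → unique.
- provider: no UNIQUE or single-column PK constraint.
- cost: no UNIQUE or single-column PK constraint.
- unit: no UNIQUE or single-column PK constraint.
- duration: declared UNIQUE → unique.
- bed: no UNIQUE or single-column PK constraint.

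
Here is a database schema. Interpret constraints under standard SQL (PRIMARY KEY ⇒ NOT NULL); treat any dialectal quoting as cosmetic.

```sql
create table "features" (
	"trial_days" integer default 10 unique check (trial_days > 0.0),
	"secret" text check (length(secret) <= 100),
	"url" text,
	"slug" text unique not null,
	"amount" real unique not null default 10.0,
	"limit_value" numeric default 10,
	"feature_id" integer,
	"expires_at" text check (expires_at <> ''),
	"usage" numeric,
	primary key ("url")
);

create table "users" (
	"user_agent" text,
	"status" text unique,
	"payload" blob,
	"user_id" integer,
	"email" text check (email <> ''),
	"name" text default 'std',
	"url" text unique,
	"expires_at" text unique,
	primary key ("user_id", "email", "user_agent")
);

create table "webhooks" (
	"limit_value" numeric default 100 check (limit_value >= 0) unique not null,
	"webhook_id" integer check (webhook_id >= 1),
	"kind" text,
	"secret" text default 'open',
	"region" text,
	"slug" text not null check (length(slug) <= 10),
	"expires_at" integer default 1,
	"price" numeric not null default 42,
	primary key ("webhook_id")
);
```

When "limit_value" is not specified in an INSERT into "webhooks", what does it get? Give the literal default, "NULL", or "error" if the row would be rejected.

100

limit_value has an explicit DEFAULT 100.
When the column is omitted from an INSERT, that default is used.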